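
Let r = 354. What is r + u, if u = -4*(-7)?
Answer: 382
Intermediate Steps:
u = 28
r + u = 354 + 28 = 382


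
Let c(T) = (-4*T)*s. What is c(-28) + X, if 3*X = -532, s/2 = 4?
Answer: 2156/3 ≈ 718.67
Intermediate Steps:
s = 8 (s = 2*4 = 8)
c(T) = -32*T (c(T) = -4*T*8 = -32*T)
X = -532/3 (X = (⅓)*(-532) = -532/3 ≈ -177.33)
c(-28) + X = -32*(-28) - 532/3 = 896 - 532/3 = 2156/3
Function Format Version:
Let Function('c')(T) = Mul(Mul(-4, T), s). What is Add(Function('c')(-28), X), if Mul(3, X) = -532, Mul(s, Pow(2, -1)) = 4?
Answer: Rational(2156, 3) ≈ 718.67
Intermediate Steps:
s = 8 (s = Mul(2, 4) = 8)
Function('c')(T) = Mul(-32, T) (Function('c')(T) = Mul(Mul(-4, T), 8) = Mul(-32, T))
X = Rational(-532, 3) (X = Mul(Rational(1, 3), -532) = Rational(-532, 3) ≈ -177.33)
Add(Function('c')(-28), X) = Add(Mul(-32, -28), Rational(-532, 3)) = Add(896, Rational(-532, 3)) = Rational(2156, 3)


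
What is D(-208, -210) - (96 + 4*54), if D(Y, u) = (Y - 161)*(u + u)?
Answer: 154668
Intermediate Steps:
D(Y, u) = 2*u*(-161 + Y) (D(Y, u) = (-161 + Y)*(2*u) = 2*u*(-161 + Y))
D(-208, -210) - (96 + 4*54) = 2*(-210)*(-161 - 208) - (96 + 4*54) = 2*(-210)*(-369) - (96 + 216) = 154980 - 1*312 = 154980 - 312 = 154668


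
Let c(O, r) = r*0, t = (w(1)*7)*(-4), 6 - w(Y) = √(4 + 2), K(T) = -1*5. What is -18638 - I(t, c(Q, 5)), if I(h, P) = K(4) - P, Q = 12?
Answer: -18633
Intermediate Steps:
K(T) = -5
w(Y) = 6 - √6 (w(Y) = 6 - √(4 + 2) = 6 - √6)
t = -168 + 28*√6 (t = ((6 - √6)*7)*(-4) = (42 - 7*√6)*(-4) = -168 + 28*√6 ≈ -99.414)
c(O, r) = 0
I(h, P) = -5 - P
-18638 - I(t, c(Q, 5)) = -18638 - (-5 - 1*0) = -18638 - (-5 + 0) = -18638 - 1*(-5) = -18638 + 5 = -18633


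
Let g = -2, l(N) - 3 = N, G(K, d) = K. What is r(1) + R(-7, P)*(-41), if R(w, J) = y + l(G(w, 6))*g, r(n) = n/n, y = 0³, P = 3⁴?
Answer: -327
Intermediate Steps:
P = 81
l(N) = 3 + N
y = 0
r(n) = 1
R(w, J) = -6 - 2*w (R(w, J) = 0 + (3 + w)*(-2) = 0 + (-6 - 2*w) = -6 - 2*w)
r(1) + R(-7, P)*(-41) = 1 + (-6 - 2*(-7))*(-41) = 1 + (-6 + 14)*(-41) = 1 + 8*(-41) = 1 - 328 = -327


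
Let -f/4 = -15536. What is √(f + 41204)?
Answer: 2*√25837 ≈ 321.48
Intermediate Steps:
f = 62144 (f = -4*(-15536) = 62144)
√(f + 41204) = √(62144 + 41204) = √103348 = 2*√25837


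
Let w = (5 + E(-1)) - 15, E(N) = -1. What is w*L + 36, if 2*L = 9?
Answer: -27/2 ≈ -13.500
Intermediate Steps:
L = 9/2 (L = (½)*9 = 9/2 ≈ 4.5000)
w = -11 (w = (5 - 1) - 15 = 4 - 15 = -11)
w*L + 36 = -11*9/2 + 36 = -99/2 + 36 = -27/2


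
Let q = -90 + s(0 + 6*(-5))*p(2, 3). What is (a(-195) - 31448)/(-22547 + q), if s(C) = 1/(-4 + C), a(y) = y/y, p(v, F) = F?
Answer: 1069198/769661 ≈ 1.3892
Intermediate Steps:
a(y) = 1
q = -3063/34 (q = -90 + 3/(-4 + (0 + 6*(-5))) = -90 + 3/(-4 + (0 - 30)) = -90 + 3/(-4 - 30) = -90 + 3/(-34) = -90 - 1/34*3 = -90 - 3/34 = -3063/34 ≈ -90.088)
(a(-195) - 31448)/(-22547 + q) = (1 - 31448)/(-22547 - 3063/34) = -31447/(-769661/34) = -31447*(-34/769661) = 1069198/769661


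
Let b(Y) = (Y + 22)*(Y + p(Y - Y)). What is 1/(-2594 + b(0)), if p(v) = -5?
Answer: -1/2704 ≈ -0.00036982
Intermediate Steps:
b(Y) = (-5 + Y)*(22 + Y) (b(Y) = (Y + 22)*(Y - 5) = (22 + Y)*(-5 + Y) = (-5 + Y)*(22 + Y))
1/(-2594 + b(0)) = 1/(-2594 + (-110 + 0² + 17*0)) = 1/(-2594 + (-110 + 0 + 0)) = 1/(-2594 - 110) = 1/(-2704) = -1/2704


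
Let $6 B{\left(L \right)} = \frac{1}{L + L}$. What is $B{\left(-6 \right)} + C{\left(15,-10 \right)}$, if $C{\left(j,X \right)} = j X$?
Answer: $- \frac{10801}{72} \approx -150.01$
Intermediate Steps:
$C{\left(j,X \right)} = X j$
$B{\left(L \right)} = \frac{1}{12 L}$ ($B{\left(L \right)} = \frac{1}{6 \left(L + L\right)} = \frac{1}{6 \cdot 2 L} = \frac{\frac{1}{2} \frac{1}{L}}{6} = \frac{1}{12 L}$)
$B{\left(-6 \right)} + C{\left(15,-10 \right)} = \frac{1}{12 \left(-6\right)} - 150 = \frac{1}{12} \left(- \frac{1}{6}\right) - 150 = - \frac{1}{72} - 150 = - \frac{10801}{72}$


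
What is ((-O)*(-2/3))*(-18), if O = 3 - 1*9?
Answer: 72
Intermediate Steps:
O = -6 (O = 3 - 9 = -6)
((-O)*(-2/3))*(-18) = ((-1*(-6))*(-2/3))*(-18) = (6*(-2*⅓))*(-18) = (6*(-⅔))*(-18) = -4*(-18) = 72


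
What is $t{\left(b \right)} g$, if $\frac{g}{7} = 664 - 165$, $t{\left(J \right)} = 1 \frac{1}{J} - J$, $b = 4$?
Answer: $- \frac{52395}{4} \approx -13099.0$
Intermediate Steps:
$t{\left(J \right)} = \frac{1}{J} - J$
$g = 3493$ ($g = 7 \left(664 - 165\right) = 7 \cdot 499 = 3493$)
$t{\left(b \right)} g = \left(\frac{1}{4} - 4\right) 3493 = \left(- \frac{15}{4}\right) 3493 = - \frac{52395}{4}$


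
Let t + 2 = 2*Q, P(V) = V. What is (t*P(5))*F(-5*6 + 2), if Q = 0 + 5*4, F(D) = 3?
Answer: 570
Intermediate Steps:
Q = 20 (Q = 0 + 20 = 20)
t = 38 (t = -2 + 2*20 = -2 + 40 = 38)
(t*P(5))*F(-5*6 + 2) = (38*5)*3 = 190*3 = 570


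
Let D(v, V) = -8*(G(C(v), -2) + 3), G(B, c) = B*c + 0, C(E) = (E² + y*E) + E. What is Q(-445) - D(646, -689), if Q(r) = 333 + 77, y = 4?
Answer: -6728302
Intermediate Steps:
Q(r) = 410
C(E) = E² + 5*E (C(E) = (E² + 4*E) + E = E² + 5*E)
G(B, c) = B*c
D(v, V) = -24 + 16*v*(5 + v) (D(v, V) = -8*((v*(5 + v))*(-2) + 3) = -8*(-2*v*(5 + v) + 3) = -8*(3 - 2*v*(5 + v)) = -24 + 16*v*(5 + v))
Q(-445) - D(646, -689) = 410 - (-24 + 16*646*(5 + 646)) = 410 - (-24 + 16*646*651) = 410 - (-24 + 6728736) = 410 - 1*6728712 = 410 - 6728712 = -6728302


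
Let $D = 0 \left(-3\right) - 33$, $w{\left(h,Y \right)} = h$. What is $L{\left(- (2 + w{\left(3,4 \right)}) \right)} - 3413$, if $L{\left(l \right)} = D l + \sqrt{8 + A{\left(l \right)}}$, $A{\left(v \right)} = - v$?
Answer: $-3248 + \sqrt{13} \approx -3244.4$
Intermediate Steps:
$D = -33$ ($D = 0 - 33 = -33$)
$L{\left(l \right)} = \sqrt{8 - l} - 33 l$ ($L{\left(l \right)} = - 33 l + \sqrt{8 - l} = \sqrt{8 - l} - 33 l$)
$L{\left(- (2 + w{\left(3,4 \right)}) \right)} - 3413 = \left(\sqrt{8 - - (2 + 3)} - 33 \left(- (2 + 3)\right)\right) - 3413 = \left(\sqrt{8 - \left(-1\right) 5} - 33 \left(\left(-1\right) 5\right)\right) - 3413 = \left(\sqrt{8 - -5} - -165\right) - 3413 = \left(\sqrt{8 + 5} + 165\right) - 3413 = \left(\sqrt{13} + 165\right) - 3413 = \left(165 + \sqrt{13}\right) - 3413 = -3248 + \sqrt{13}$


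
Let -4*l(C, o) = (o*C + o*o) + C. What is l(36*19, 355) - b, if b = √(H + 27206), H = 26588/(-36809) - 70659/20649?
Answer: -369529/4 - √1746071849653616444647/253356347 ≈ -92547.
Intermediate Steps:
H = -1049967581/253356347 (H = 26588*(-1/36809) - 70659*1/20649 = -26588/36809 - 23553/6883 = -1049967581/253356347 ≈ -4.1442)
l(C, o) = -C/4 - o²/4 - C*o/4 (l(C, o) = -((o*C + o*o) + C)/4 = -((C*o + o²) + C)/4 = -((o² + C*o) + C)/4 = -(C + o² + C*o)/4 = -C/4 - o²/4 - C*o/4)
b = √1746071849653616444647/253356347 (b = √(-1049967581/253356347 + 27206) = √(6891762808901/253356347) = √1746071849653616444647/253356347 ≈ 164.93)
l(36*19, 355) - b = (-9*19 - ¼*355² - ¼*36*19*355) - √1746071849653616444647/253356347 = (-¼*684 - ¼*126025 - ¼*684*355) - √1746071849653616444647/253356347 = (-171 - 126025/4 - 60705) - √1746071849653616444647/253356347 = -369529/4 - √1746071849653616444647/253356347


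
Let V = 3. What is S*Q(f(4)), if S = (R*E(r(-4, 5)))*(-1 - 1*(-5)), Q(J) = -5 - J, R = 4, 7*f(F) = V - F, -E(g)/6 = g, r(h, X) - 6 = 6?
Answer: 39168/7 ≈ 5595.4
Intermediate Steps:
r(h, X) = 12 (r(h, X) = 6 + 6 = 12)
E(g) = -6*g
f(F) = 3/7 - F/7 (f(F) = (3 - F)/7 = 3/7 - F/7)
S = -1152 (S = (4*(-6*12))*(-1 - 1*(-5)) = (4*(-72))*(-1 + 5) = -288*4 = -1152)
S*Q(f(4)) = -1152*(-5 - (3/7 - ⅐*4)) = -1152*(-5 - (3/7 - 4/7)) = -1152*(-5 - 1*(-⅐)) = -1152*(-5 + ⅐) = -1152*(-34/7) = 39168/7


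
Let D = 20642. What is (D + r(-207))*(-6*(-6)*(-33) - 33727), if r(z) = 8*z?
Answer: -662896190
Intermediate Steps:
(D + r(-207))*(-6*(-6)*(-33) - 33727) = (20642 + 8*(-207))*(-6*(-6)*(-33) - 33727) = (20642 - 1656)*(36*(-33) - 33727) = 18986*(-1188 - 33727) = 18986*(-34915) = -662896190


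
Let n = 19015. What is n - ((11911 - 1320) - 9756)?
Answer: 18180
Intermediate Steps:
n - ((11911 - 1320) - 9756) = 19015 - ((11911 - 1320) - 9756) = 19015 - (10591 - 9756) = 19015 - 1*835 = 19015 - 835 = 18180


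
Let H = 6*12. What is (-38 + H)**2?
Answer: 1156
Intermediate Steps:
H = 72
(-38 + H)**2 = (-38 + 72)**2 = 34**2 = 1156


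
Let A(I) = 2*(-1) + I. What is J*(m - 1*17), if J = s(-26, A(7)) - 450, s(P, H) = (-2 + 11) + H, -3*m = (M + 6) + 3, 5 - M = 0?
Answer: 28340/3 ≈ 9446.7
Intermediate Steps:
M = 5 (M = 5 - 1*0 = 5 + 0 = 5)
A(I) = -2 + I
m = -14/3 (m = -((5 + 6) + 3)/3 = -(11 + 3)/3 = -1/3*14 = -14/3 ≈ -4.6667)
s(P, H) = 9 + H
J = -436 (J = (9 + (-2 + 7)) - 450 = (9 + 5) - 450 = 14 - 450 = -436)
J*(m - 1*17) = -436*(-14/3 - 1*17) = -436*(-14/3 - 17) = -436*(-65/3) = 28340/3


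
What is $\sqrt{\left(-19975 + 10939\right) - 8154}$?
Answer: $3 i \sqrt{1910} \approx 131.11 i$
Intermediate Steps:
$\sqrt{\left(-19975 + 10939\right) - 8154} = \sqrt{-9036 - 8154} = \sqrt{-17190} = 3 i \sqrt{1910}$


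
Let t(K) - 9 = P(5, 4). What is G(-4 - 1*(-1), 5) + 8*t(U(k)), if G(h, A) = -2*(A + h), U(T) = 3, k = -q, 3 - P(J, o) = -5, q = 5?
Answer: 132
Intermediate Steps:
P(J, o) = 8 (P(J, o) = 3 - 1*(-5) = 3 + 5 = 8)
k = -5 (k = -1*5 = -5)
t(K) = 17 (t(K) = 9 + 8 = 17)
G(h, A) = -2*A - 2*h
G(-4 - 1*(-1), 5) + 8*t(U(k)) = (-2*5 - 2*(-4 - 1*(-1))) + 8*17 = (-10 - 2*(-4 + 1)) + 136 = (-10 - 2*(-3)) + 136 = (-10 + 6) + 136 = -4 + 136 = 132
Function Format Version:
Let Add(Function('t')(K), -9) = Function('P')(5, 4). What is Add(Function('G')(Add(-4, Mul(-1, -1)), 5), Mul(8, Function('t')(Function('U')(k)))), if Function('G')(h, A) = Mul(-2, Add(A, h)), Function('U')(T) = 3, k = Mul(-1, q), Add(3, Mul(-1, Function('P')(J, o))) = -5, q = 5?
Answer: 132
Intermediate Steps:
Function('P')(J, o) = 8 (Function('P')(J, o) = Add(3, Mul(-1, -5)) = Add(3, 5) = 8)
k = -5 (k = Mul(-1, 5) = -5)
Function('t')(K) = 17 (Function('t')(K) = Add(9, 8) = 17)
Function('G')(h, A) = Add(Mul(-2, A), Mul(-2, h))
Add(Function('G')(Add(-4, Mul(-1, -1)), 5), Mul(8, Function('t')(Function('U')(k)))) = Add(Add(Mul(-2, 5), Mul(-2, Add(-4, Mul(-1, -1)))), Mul(8, 17)) = Add(Add(-10, Mul(-2, Add(-4, 1))), 136) = Add(Add(-10, Mul(-2, -3)), 136) = Add(Add(-10, 6), 136) = Add(-4, 136) = 132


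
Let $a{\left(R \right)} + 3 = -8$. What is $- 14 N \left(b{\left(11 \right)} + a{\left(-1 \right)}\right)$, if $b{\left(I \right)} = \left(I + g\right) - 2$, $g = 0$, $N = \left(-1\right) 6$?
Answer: $-168$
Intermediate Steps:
$a{\left(R \right)} = -11$ ($a{\left(R \right)} = -3 - 8 = -11$)
$N = -6$
$b{\left(I \right)} = -2 + I$ ($b{\left(I \right)} = \left(I + 0\right) - 2 = I - 2 = -2 + I$)
$- 14 N \left(b{\left(11 \right)} + a{\left(-1 \right)}\right) = \left(-14\right) \left(-6\right) \left(\left(-2 + 11\right) - 11\right) = 84 \left(9 - 11\right) = 84 \left(-2\right) = -168$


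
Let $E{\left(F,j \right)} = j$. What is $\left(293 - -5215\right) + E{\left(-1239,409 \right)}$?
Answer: $5917$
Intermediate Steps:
$\left(293 - -5215\right) + E{\left(-1239,409 \right)} = \left(293 - -5215\right) + 409 = \left(293 + 5215\right) + 409 = 5508 + 409 = 5917$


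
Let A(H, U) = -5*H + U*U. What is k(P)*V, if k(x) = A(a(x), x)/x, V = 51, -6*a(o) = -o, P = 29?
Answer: 2873/2 ≈ 1436.5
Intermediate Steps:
a(o) = o/6 (a(o) = -(-1)*o/6 = o/6)
A(H, U) = U**2 - 5*H (A(H, U) = -5*H + U**2 = U**2 - 5*H)
k(x) = (x**2 - 5*x/6)/x
k(P)*V = (-5/6 + 29)*51 = (169/6)*51 = 2873/2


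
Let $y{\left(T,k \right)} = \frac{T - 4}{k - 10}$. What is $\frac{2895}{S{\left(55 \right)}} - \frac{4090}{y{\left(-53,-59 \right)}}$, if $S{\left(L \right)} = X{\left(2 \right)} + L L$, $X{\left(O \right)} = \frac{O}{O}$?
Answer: $- \frac{284600815}{57494} \approx -4950.1$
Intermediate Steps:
$X{\left(O \right)} = 1$
$y{\left(T,k \right)} = \frac{-4 + T}{-10 + k}$
$S{\left(L \right)} = 1 + L^{2}$ ($S{\left(L \right)} = 1 + L L = 1 + L^{2}$)
$\frac{2895}{S{\left(55 \right)}} - \frac{4090}{y{\left(-53,-59 \right)}} = \frac{2895}{1 + 55^{2}} - \frac{4090}{\frac{1}{-10 - 59} \left(-4 - 53\right)} = \frac{2895}{1 + 3025} - \frac{4090}{\frac{1}{-69} \left(-57\right)} = \frac{2895}{3026} - \frac{4090}{\left(- \frac{1}{69}\right) \left(-57\right)} = 2895 \cdot \frac{1}{3026} - \frac{4090}{\frac{19}{23}} = \frac{2895}{3026} - \frac{94070}{19} = - \frac{284600815}{57494}$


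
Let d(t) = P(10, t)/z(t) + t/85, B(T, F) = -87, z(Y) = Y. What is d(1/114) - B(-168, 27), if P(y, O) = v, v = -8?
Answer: -7994249/9690 ≈ -825.00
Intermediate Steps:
P(y, O) = -8
d(t) = -8/t + t/85
d(1/114) - B(-168, 27) = (-8/(1/114) + (1/85)/114) - 1*(-87) = (-8/1/114 + (1/85)*(1/114)) + 87 = (-8*114 + 1/9690) + 87 = (-912 + 1/9690) + 87 = -8837279/9690 + 87 = -7994249/9690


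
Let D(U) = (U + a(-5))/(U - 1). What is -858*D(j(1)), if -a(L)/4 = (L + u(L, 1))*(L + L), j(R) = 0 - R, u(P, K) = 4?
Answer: -17589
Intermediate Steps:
j(R) = -R
a(L) = -8*L*(4 + L) (a(L) = -4*(L + 4)*(L + L) = -4*(4 + L)*2*L = -8*L*(4 + L))
D(U) = (-40 + U)/(-1 + U) (D(U) = (U - 8*(-5)*(4 - 5))/(U - 1) = (U - 8*(-5)*(-1))/(-1 + U) = (U - 40)/(-1 + U) = (-40 + U)/(-1 + U))
-858*D(j(1)) = -858*(-40 - 1*1)/(-1 - 1*1) = -858*(-40 - 1)/(-1 - 1) = -858*(-41)/(-2) = -(-429)*(-41) = -858*41/2 = -17589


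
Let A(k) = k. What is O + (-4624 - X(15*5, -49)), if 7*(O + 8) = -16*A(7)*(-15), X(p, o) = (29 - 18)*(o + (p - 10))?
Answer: -4568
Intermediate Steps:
X(p, o) = -110 + 11*o + 11*p (X(p, o) = 11*(o + (-10 + p)) = 11*(-10 + o + p) = -110 + 11*o + 11*p)
O = 232 (O = -8 + (-16*7*(-15))/7 = -8 + (-112*(-15))/7 = -8 + (⅐)*1680 = -8 + 240 = 232)
O + (-4624 - X(15*5, -49)) = 232 + (-4624 - (-110 + 11*(-49) + 11*(15*5))) = 232 + (-4624 - (-110 - 539 + 11*75)) = 232 + (-4624 - (-110 - 539 + 825)) = 232 + (-4624 - 1*176) = 232 + (-4624 - 176) = 232 - 4800 = -4568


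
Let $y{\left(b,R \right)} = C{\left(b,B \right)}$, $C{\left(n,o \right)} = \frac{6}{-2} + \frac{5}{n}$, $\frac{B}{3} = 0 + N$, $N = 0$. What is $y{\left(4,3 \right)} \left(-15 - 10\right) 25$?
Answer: $\frac{4375}{4} \approx 1093.8$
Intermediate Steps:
$B = 0$ ($B = 3 \left(0 + 0\right) = 3 \cdot 0 = 0$)
$C{\left(n,o \right)} = -3 + \frac{5}{n}$ ($C{\left(n,o \right)} = 6 \left(- \frac{1}{2}\right) + \frac{5}{n} = -3 + \frac{5}{n}$)
$y{\left(b,R \right)} = -3 + \frac{5}{b}$
$y{\left(4,3 \right)} \left(-15 - 10\right) 25 = \left(-3 + \frac{5}{4}\right) \left(-15 - 10\right) 25 = \left(-3 + 5 \cdot \frac{1}{4}\right) \left(-25\right) 25 = \left(-3 + \frac{5}{4}\right) \left(-25\right) 25 = \left(- \frac{7}{4}\right) \left(-25\right) 25 = \frac{175}{4} \cdot 25 = \frac{4375}{4}$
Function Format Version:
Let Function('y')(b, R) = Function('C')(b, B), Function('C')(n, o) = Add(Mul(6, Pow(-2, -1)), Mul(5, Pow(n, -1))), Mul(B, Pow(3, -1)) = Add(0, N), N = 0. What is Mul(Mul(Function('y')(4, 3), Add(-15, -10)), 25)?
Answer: Rational(4375, 4) ≈ 1093.8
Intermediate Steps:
B = 0 (B = Mul(3, Add(0, 0)) = Mul(3, 0) = 0)
Function('C')(n, o) = Add(-3, Mul(5, Pow(n, -1))) (Function('C')(n, o) = Add(Mul(6, Rational(-1, 2)), Mul(5, Pow(n, -1))) = Add(-3, Mul(5, Pow(n, -1))))
Function('y')(b, R) = Add(-3, Mul(5, Pow(b, -1)))
Mul(Mul(Function('y')(4, 3), Add(-15, -10)), 25) = Mul(Mul(Add(-3, Mul(5, Pow(4, -1))), Add(-15, -10)), 25) = Mul(Mul(Add(-3, Mul(5, Rational(1, 4))), -25), 25) = Mul(Mul(Add(-3, Rational(5, 4)), -25), 25) = Mul(Mul(Rational(-7, 4), -25), 25) = Mul(Rational(175, 4), 25) = Rational(4375, 4)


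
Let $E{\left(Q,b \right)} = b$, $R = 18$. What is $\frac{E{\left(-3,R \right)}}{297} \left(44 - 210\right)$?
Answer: $- \frac{332}{33} \approx -10.061$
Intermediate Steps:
$\frac{E{\left(-3,R \right)}}{297} \left(44 - 210\right) = \frac{18}{297} \left(44 - 210\right) = 18 \cdot \frac{1}{297} \left(-166\right) = \frac{2}{33} \left(-166\right) = - \frac{332}{33}$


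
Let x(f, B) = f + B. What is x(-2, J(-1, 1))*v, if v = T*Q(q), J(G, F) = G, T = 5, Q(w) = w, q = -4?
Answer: 60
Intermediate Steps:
x(f, B) = B + f
v = -20 (v = 5*(-4) = -20)
x(-2, J(-1, 1))*v = (-1 - 2)*(-20) = -3*(-20) = 60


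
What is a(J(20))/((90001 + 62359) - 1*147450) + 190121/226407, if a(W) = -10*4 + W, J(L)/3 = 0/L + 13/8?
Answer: 7404332513/8893266960 ≈ 0.83258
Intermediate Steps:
J(L) = 39/8 (J(L) = 3*(0/L + 13/8) = 3*(0 + 13*(1/8)) = 3*(0 + 13/8) = 3*(13/8) = 39/8)
a(W) = -40 + W
a(J(20))/((90001 + 62359) - 1*147450) + 190121/226407 = (-40 + 39/8)/((90001 + 62359) - 1*147450) + 190121/226407 = -281/(8*(152360 - 147450)) + 190121*(1/226407) = -281/8/4910 + 190121/226407 = -281/8*1/4910 + 190121/226407 = -281/39280 + 190121/226407 = 7404332513/8893266960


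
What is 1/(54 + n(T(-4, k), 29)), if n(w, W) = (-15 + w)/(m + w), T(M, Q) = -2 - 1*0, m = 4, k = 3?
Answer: 2/91 ≈ 0.021978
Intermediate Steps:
T(M, Q) = -2 (T(M, Q) = -2 + 0 = -2)
n(w, W) = (-15 + w)/(4 + w)
1/(54 + n(T(-4, k), 29)) = 1/(54 + (-15 - 2)/(4 - 2)) = 1/(54 - 17/2) = 1/(91/2) = 2/91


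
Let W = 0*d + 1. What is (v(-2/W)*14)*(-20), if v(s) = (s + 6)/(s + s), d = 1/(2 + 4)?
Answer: 280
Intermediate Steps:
d = ⅙ (d = 1/6 = ⅙ ≈ 0.16667)
W = 1 (W = 0*(⅙) + 1 = 0 + 1 = 1)
v(s) = (6 + s)/(2*s) (v(s) = (6 + s)/((2*s)) = (6 + s)*(1/(2*s)) = (6 + s)/(2*s))
(v(-2/W)*14)*(-20) = (((6 - 2/1)/(2*((-2/1))))*14)*(-20) = (((6 - 2*1)/(2*((-2*1))))*14)*(-20) = (((½)*(6 - 2)/(-2))*14)*(-20) = (((½)*(-½)*4)*14)*(-20) = -1*14*(-20) = -14*(-20) = 280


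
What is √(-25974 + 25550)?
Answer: 2*I*√106 ≈ 20.591*I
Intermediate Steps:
√(-25974 + 25550) = √(-424) = 2*I*√106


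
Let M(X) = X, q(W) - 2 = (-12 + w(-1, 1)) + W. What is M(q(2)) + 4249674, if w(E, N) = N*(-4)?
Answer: 4249662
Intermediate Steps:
w(E, N) = -4*N
q(W) = -14 + W (q(W) = 2 + ((-12 - 4*1) + W) = 2 + ((-12 - 4) + W) = 2 + (-16 + W) = -14 + W)
M(q(2)) + 4249674 = (-14 + 2) + 4249674 = -12 + 4249674 = 4249662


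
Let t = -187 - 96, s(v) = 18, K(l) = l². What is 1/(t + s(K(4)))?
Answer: -1/265 ≈ -0.0037736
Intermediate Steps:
t = -283
1/(t + s(K(4))) = 1/(-283 + 18) = 1/(-265) = -1/265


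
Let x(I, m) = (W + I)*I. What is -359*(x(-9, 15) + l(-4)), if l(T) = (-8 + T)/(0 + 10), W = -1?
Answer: -159396/5 ≈ -31879.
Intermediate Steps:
x(I, m) = I*(-1 + I) (x(I, m) = (-1 + I)*I = I*(-1 + I))
l(T) = -⅘ + T/10 (l(T) = (-8 + T)/10 = (-8 + T)*(⅒) = -⅘ + T/10)
-359*(x(-9, 15) + l(-4)) = -359*(-9*(-1 - 9) + (-⅘ + (⅒)*(-4))) = -359*(-9*(-10) + (-⅘ - ⅖)) = -359*(90 - 6/5) = -359*444/5 = -159396/5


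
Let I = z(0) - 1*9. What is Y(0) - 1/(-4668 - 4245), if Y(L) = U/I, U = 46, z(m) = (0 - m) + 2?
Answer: -409991/62391 ≈ -6.5713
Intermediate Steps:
z(m) = 2 - m (z(m) = -m + 2 = 2 - m)
I = -7 (I = (2 - 1*0) - 1*9 = (2 + 0) - 9 = 2 - 9 = -7)
Y(L) = -46/7 (Y(L) = 46/(-7) = 46*(-⅐) = -46/7)
Y(0) - 1/(-4668 - 4245) = -46/7 - 1/(-4668 - 4245) = -46/7 - 1/(-8913) = -46/7 - 1*(-1/8913) = -46/7 + 1/8913 = -409991/62391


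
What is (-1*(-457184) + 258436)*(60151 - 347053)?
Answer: -205312809240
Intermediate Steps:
(-1*(-457184) + 258436)*(60151 - 347053) = (457184 + 258436)*(-286902) = 715620*(-286902) = -205312809240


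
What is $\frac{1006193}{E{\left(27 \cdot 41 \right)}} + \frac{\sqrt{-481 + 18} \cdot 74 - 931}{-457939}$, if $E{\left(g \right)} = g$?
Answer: $\frac{460776046844}{506938473} - \frac{74 i \sqrt{463}}{457939} \approx 908.94 - 0.0034771 i$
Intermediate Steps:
$\frac{1006193}{E{\left(27 \cdot 41 \right)}} + \frac{\sqrt{-481 + 18} \cdot 74 - 931}{-457939} = \frac{1006193}{27 \cdot 41} + \frac{\sqrt{-481 + 18} \cdot 74 - 931}{-457939} = \frac{1006193}{1107} + \left(\sqrt{-463} \cdot 74 - 931\right) \left(- \frac{1}{457939}\right) = 1006193 \cdot \frac{1}{1107} + \left(i \sqrt{463} \cdot 74 - 931\right) \left(- \frac{1}{457939}\right) = \frac{1006193}{1107} + \left(74 i \sqrt{463} - 931\right) \left(- \frac{1}{457939}\right) = \frac{1006193}{1107} + \left(-931 + 74 i \sqrt{463}\right) \left(- \frac{1}{457939}\right) = \frac{1006193}{1107} + \left(\frac{931}{457939} - \frac{74 i \sqrt{463}}{457939}\right) = \frac{460776046844}{506938473} - \frac{74 i \sqrt{463}}{457939}$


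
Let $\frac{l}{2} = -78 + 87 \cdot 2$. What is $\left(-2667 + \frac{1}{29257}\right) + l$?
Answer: $- \frac{72411074}{29257} \approx -2475.0$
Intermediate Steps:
$l = 192$ ($l = 2 \left(-78 + 87 \cdot 2\right) = 2 \left(-78 + 174\right) = 2 \cdot 96 = 192$)
$\left(-2667 + \frac{1}{29257}\right) + l = \left(-2667 + \frac{1}{29257}\right) + 192 = - \frac{78028418}{29257} + 192 = - \frac{72411074}{29257}$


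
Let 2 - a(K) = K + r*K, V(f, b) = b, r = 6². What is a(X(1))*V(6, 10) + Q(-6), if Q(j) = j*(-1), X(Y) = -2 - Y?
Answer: 1136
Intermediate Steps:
Q(j) = -j
r = 36
a(K) = 2 - 37*K (a(K) = 2 - (K + 36*K) = 2 - 37*K)
a(X(1))*V(6, 10) + Q(-6) = (2 - 37*(-2 - 1*1))*10 - 1*(-6) = (2 - 37*(-2 - 1))*10 + 6 = (2 - 37*(-3))*10 + 6 = (2 + 111)*10 + 6 = 113*10 + 6 = 1130 + 6 = 1136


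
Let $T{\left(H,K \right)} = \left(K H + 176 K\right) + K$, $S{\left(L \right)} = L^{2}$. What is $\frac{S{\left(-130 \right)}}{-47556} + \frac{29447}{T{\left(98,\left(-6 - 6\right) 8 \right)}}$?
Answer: $- \frac{13988951}{9511200} \approx -1.4708$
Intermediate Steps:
$T{\left(H,K \right)} = 177 K + H K$ ($T{\left(H,K \right)} = \left(H K + 176 K\right) + K = \left(176 K + H K\right) + K = 177 K + H K$)
$\frac{S{\left(-130 \right)}}{-47556} + \frac{29447}{T{\left(98,\left(-6 - 6\right) 8 \right)}} = \frac{\left(-130\right)^{2}}{-47556} + \frac{29447}{\left(-6 - 6\right) 8 \left(177 + 98\right)} = 16900 \left(- \frac{1}{47556}\right) + \frac{29447}{\left(-12\right) 8 \cdot 275} = - \frac{4225}{11889} + \frac{29447}{\left(-96\right) 275} = - \frac{4225}{11889} + \frac{29447}{-26400} = - \frac{4225}{11889} + 29447 \left(- \frac{1}{26400}\right) = - \frac{4225}{11889} - \frac{2677}{2400} = - \frac{13988951}{9511200}$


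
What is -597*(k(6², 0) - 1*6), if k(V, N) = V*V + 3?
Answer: -771921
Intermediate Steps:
k(V, N) = 3 + V² (k(V, N) = V² + 3 = 3 + V²)
-597*(k(6², 0) - 1*6) = -597*((3 + (6²)²) - 1*6) = -597*((3 + 36²) - 6) = -597*((3 + 1296) - 6) = -597*(1299 - 6) = -597*1293 = -771921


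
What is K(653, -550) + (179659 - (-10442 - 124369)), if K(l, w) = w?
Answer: 313920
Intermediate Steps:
K(653, -550) + (179659 - (-10442 - 124369)) = -550 + (179659 - (-10442 - 124369)) = -550 + (179659 - 1*(-134811)) = -550 + (179659 + 134811) = -550 + 314470 = 313920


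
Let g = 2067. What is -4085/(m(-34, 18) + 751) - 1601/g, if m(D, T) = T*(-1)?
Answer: -9617228/1515111 ≈ -6.3475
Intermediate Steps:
m(D, T) = -T
-4085/(m(-34, 18) + 751) - 1601/g = -4085/(-1*18 + 751) - 1601/2067 = -4085/(-18 + 751) - 1601*1/2067 = -4085/733 - 1601/2067 = -9617228/1515111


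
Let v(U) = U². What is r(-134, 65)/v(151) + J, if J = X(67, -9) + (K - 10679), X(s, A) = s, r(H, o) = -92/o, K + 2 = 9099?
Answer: -2245328567/1482065 ≈ -1515.0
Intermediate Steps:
K = 9097 (K = -2 + 9099 = 9097)
J = -1515 (J = 67 + (9097 - 10679) = 67 - 1582 = -1515)
r(-134, 65)/v(151) + J = (-92/65)/(151²) - 1515 = -92*1/65/22801 - 1515 = -92/65*1/22801 - 1515 = -92/1482065 - 1515 = -2245328567/1482065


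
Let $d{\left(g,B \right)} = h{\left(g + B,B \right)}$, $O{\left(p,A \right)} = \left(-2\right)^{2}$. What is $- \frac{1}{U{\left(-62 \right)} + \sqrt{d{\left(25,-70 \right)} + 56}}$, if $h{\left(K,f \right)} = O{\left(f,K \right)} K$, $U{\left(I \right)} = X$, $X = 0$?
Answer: $\frac{i \sqrt{31}}{62} \approx 0.089803 i$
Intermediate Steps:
$U{\left(I \right)} = 0$
$O{\left(p,A \right)} = 4$
$h{\left(K,f \right)} = 4 K$
$d{\left(g,B \right)} = 4 B + 4 g$ ($d{\left(g,B \right)} = 4 \left(g + B\right) = 4 \left(B + g\right) = 4 B + 4 g$)
$- \frac{1}{U{\left(-62 \right)} + \sqrt{d{\left(25,-70 \right)} + 56}} = - \frac{1}{0 + \sqrt{\left(4 \left(-70\right) + 4 \cdot 25\right) + 56}} = - \frac{1}{0 + \sqrt{\left(-280 + 100\right) + 56}} = - \frac{1}{0 + \sqrt{-180 + 56}} = - \frac{1}{0 + \sqrt{-124}} = - \frac{1}{0 + 2 i \sqrt{31}} = - \frac{1}{2 i \sqrt{31}} = - \frac{\left(-1\right) i \sqrt{31}}{62} = \frac{i \sqrt{31}}{62}$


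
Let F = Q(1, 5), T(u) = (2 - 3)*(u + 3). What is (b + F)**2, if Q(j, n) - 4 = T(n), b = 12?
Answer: 64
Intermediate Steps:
T(u) = -3 - u (T(u) = -(3 + u) = -3 - u)
Q(j, n) = 1 - n (Q(j, n) = 4 + (-3 - n) = 1 - n)
F = -4 (F = 1 - 1*5 = 1 - 5 = -4)
(b + F)**2 = (12 - 4)**2 = 8**2 = 64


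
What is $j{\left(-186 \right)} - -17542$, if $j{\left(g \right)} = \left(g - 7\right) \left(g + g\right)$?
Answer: $89338$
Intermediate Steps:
$j{\left(g \right)} = 2 g \left(-7 + g\right)$ ($j{\left(g \right)} = \left(-7 + g\right) 2 g = 2 g \left(-7 + g\right)$)
$j{\left(-186 \right)} - -17542 = 2 \left(-186\right) \left(-7 - 186\right) - -17542 = 2 \left(-186\right) \left(-193\right) + 17542 = 71796 + 17542 = 89338$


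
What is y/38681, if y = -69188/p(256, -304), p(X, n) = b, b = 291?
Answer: -69188/11256171 ≈ -0.0061467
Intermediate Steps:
p(X, n) = 291
y = -69188/291 ≈ -237.76
y/38681 = -69188/291/38681 = -69188/291*1/38681 = -69188/11256171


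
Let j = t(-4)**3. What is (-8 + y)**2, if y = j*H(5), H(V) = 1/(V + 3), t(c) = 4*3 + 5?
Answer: 23512801/64 ≈ 3.6739e+5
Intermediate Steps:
t(c) = 17 (t(c) = 12 + 5 = 17)
H(V) = 1/(3 + V)
j = 4913 (j = 17**3 = 4913)
y = 4913/8 (y = 4913/(3 + 5) = 4913/8 ≈ 614.13)
(-8 + y)**2 = (-8 + 4913/8)**2 = (4849/8)**2 = 23512801/64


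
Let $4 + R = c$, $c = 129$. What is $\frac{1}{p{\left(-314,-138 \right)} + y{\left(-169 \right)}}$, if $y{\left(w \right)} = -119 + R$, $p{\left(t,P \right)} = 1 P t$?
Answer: $\frac{1}{43338} \approx 2.3074 \cdot 10^{-5}$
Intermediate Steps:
$R = 125$ ($R = -4 + 129 = 125$)
$p{\left(t,P \right)} = P t$
$y{\left(w \right)} = 6$ ($y{\left(w \right)} = -119 + 125 = 6$)
$\frac{1}{p{\left(-314,-138 \right)} + y{\left(-169 \right)}} = \frac{1}{\left(-138\right) \left(-314\right) + 6} = \frac{1}{43332 + 6} = \frac{1}{43338}$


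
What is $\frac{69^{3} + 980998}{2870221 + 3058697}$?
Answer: $\frac{1309507}{5928918} \approx 0.22087$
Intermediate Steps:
$\frac{69^{3} + 980998}{2870221 + 3058697} = \frac{328509 + 980998}{5928918} = 1309507 \cdot \frac{1}{5928918} = \frac{1309507}{5928918}$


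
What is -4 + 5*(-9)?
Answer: -49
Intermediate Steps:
-4 + 5*(-9) = -4 - 45 = -49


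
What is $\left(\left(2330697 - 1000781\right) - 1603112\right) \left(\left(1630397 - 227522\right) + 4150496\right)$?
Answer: $-1517158743716$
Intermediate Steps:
$\left(\left(2330697 - 1000781\right) - 1603112\right) \left(\left(1630397 - 227522\right) + 4150496\right) = \left(1329916 - 1603112\right) \left(1402875 + 4150496\right) = \left(-273196\right) 5553371 = -1517158743716$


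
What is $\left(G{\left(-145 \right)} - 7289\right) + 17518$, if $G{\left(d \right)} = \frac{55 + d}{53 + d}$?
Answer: $\frac{470579}{46} \approx 10230.0$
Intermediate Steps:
$G{\left(d \right)} = \frac{55 + d}{53 + d}$
$\left(G{\left(-145 \right)} - 7289\right) + 17518 = \left(\frac{55 - 145}{53 - 145} - 7289\right) + 17518 = \left(\frac{1}{-92} \left(-90\right) - 7289\right) + 17518 = \left(\left(- \frac{1}{92}\right) \left(-90\right) - 7289\right) + 17518 = \left(\frac{45}{46} - 7289\right) + 17518 = - \frac{335249}{46} + 17518 = \frac{470579}{46}$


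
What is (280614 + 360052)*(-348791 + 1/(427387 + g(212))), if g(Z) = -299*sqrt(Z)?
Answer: -40812622046075293892400/182640694757 + 383118268*sqrt(53)/182640694757 ≈ -2.2346e+11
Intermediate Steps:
(280614 + 360052)*(-348791 + 1/(427387 + g(212))) = (280614 + 360052)*(-348791 + 1/(427387 - 598*sqrt(53))) = 640666*(-348791 + 1/(427387 - 598*sqrt(53))) = -223458534806 + 640666/(427387 - 598*sqrt(53))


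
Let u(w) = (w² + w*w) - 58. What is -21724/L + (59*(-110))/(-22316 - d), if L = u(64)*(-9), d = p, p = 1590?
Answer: 248610221/437515659 ≈ 0.56823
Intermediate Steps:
d = 1590
u(w) = -58 + 2*w² (u(w) = (w² + w²) - 58 = 2*w² - 58 = -58 + 2*w²)
L = -73206 (L = (-58 + 2*64²)*(-9) = (-58 + 2*4096)*(-9) = (-58 + 8192)*(-9) = 8134*(-9) = -73206)
-21724/L + (59*(-110))/(-22316 - d) = -21724/(-73206) + (59*(-110))/(-22316 - 1*1590) = -21724*(-1/73206) - 6490/(-22316 - 1590) = 10862/36603 - 6490/(-23906) = 10862/36603 - 6490*(-1/23906) = 10862/36603 + 3245/11953 = 248610221/437515659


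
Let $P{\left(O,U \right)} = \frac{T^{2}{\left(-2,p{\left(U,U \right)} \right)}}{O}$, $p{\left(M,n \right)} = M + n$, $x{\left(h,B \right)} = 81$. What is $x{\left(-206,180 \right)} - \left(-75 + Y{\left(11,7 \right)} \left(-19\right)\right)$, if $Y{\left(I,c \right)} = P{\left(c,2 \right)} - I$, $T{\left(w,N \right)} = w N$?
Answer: $\frac{845}{7} \approx 120.71$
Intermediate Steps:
$T{\left(w,N \right)} = N w$
$P{\left(O,U \right)} = \frac{16 U^{2}}{O}$ ($P{\left(O,U \right)} = \frac{\left(\left(U + U\right) \left(-2\right)\right)^{2}}{O} = \frac{\left(2 U \left(-2\right)\right)^{2}}{O} = \frac{\left(- 4 U\right)^{2}}{O} = \frac{16 U^{2}}{O}$)
$Y{\left(I,c \right)} = - I + \frac{64}{c}$ ($Y{\left(I,c \right)} = \frac{16 \cdot 2^{2}}{c} - I = 16 \frac{1}{c} 4 - I = \frac{64}{c} - I = - I + \frac{64}{c}$)
$x{\left(-206,180 \right)} - \left(-75 + Y{\left(11,7 \right)} \left(-19\right)\right) = 81 - \left(-75 + \left(\left(-1\right) 11 + \frac{64}{7}\right) \left(-19\right)\right) = 81 - \left(-75 + \left(-11 + 64 \cdot \frac{1}{7}\right) \left(-19\right)\right) = 81 - \left(-75 + \left(-11 + \frac{64}{7}\right) \left(-19\right)\right) = 81 - \left(-75 - - \frac{247}{7}\right) = 81 - \left(-75 + \frac{247}{7}\right) = 81 - - \frac{278}{7} = 81 + \frac{278}{7} = \frac{845}{7}$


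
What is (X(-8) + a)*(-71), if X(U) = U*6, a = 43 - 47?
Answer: 3692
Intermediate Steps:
a = -4
X(U) = 6*U
(X(-8) + a)*(-71) = (6*(-8) - 4)*(-71) = (-48 - 4)*(-71) = -52*(-71) = 3692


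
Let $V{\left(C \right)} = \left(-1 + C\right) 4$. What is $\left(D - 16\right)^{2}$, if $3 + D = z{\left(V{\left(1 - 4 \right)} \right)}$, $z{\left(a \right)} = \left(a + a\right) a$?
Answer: $243049$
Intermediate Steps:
$V{\left(C \right)} = -4 + 4 C$
$z{\left(a \right)} = 2 a^{2}$ ($z{\left(a \right)} = 2 a a = 2 a^{2}$)
$D = 509$ ($D = -3 + 2 \left(-4 + 4 \left(1 - 4\right)\right)^{2} = -3 + 2 \left(-4 + 4 \left(-3\right)\right)^{2} = -3 + 2 \left(-4 - 12\right)^{2} = -3 + 2 \left(-16\right)^{2} = -3 + 2 \cdot 256 = -3 + 512 = 509$)
$\left(D - 16\right)^{2} = \left(509 - 16\right)^{2} = 493^{2} = 243049$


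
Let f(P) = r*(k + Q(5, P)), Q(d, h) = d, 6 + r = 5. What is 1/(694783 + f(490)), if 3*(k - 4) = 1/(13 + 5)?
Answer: 54/37517795 ≈ 1.4393e-6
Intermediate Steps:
r = -1 (r = -6 + 5 = -1)
k = 217/54 (k = 4 + 1/(3*(13 + 5)) = 4 + (1/3)/18 = 4 + (1/3)*(1/18) = 4 + 1/54 = 217/54 ≈ 4.0185)
f(P) = -487/54 (f(P) = -(217/54 + 5) = -1*487/54 = -487/54)
1/(694783 + f(490)) = 1/(694783 - 487/54) = 1/(37517795/54) = 54/37517795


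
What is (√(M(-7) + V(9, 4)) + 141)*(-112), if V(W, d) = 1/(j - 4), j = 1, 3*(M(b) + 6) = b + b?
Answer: -15792 - 112*I*√11 ≈ -15792.0 - 371.46*I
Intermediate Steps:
M(b) = -6 + 2*b/3 (M(b) = -6 + (b + b)/3 = -6 + (2*b)/3 = -6 + 2*b/3)
V(W, d) = -⅓ (V(W, d) = 1/(1 - 4) = 1/(-3) = -⅓)
(√(M(-7) + V(9, 4)) + 141)*(-112) = (√((-6 + (⅔)*(-7)) - ⅓) + 141)*(-112) = (√((-6 - 14/3) - ⅓) + 141)*(-112) = (√(-32/3 - ⅓) + 141)*(-112) = (√(-11) + 141)*(-112) = (I*√11 + 141)*(-112) = (141 + I*√11)*(-112) = -15792 - 112*I*√11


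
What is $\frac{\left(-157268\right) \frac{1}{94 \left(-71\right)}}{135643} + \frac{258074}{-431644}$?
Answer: $- \frac{58390425897419}{97689819213002} \approx -0.59771$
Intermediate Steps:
$\frac{\left(-157268\right) \frac{1}{94 \left(-71\right)}}{135643} + \frac{258074}{-431644} = - \frac{157268}{-6674} \cdot \frac{1}{135643} + 258074 \left(- \frac{1}{431644}\right) = \left(-157268\right) \left(- \frac{1}{6674}\right) \frac{1}{135643} - \frac{129037}{215822} = \frac{78634}{3337} \cdot \frac{1}{135643} - \frac{129037}{215822} = \frac{78634}{452640691} - \frac{129037}{215822} = - \frac{58390425897419}{97689819213002}$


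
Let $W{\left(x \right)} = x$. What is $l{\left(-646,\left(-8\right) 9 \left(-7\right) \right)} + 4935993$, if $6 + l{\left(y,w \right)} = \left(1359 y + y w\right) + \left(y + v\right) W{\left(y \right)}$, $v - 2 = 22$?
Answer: $4134301$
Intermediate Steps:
$v = 24$ ($v = 2 + 22 = 24$)
$l{\left(y,w \right)} = -6 + 1359 y + w y + y \left(24 + y\right)$ ($l{\left(y,w \right)} = -6 + \left(\left(1359 y + y w\right) + \left(y + 24\right) y\right) = -6 + \left(\left(1359 y + w y\right) + \left(24 + y\right) y\right) = -6 + \left(\left(1359 y + w y\right) + y \left(24 + y\right)\right) = -6 + \left(1359 y + w y + y \left(24 + y\right)\right) = -6 + 1359 y + w y + y \left(24 + y\right)$)
$l{\left(-646,\left(-8\right) 9 \left(-7\right) \right)} + 4935993 = \left(-6 + \left(-646\right)^{2} + 1383 \left(-646\right) + \left(-8\right) 9 \left(-7\right) \left(-646\right)\right) + 4935993 = \left(-6 + 417316 - 893418 + \left(-72\right) \left(-7\right) \left(-646\right)\right) + 4935993 = \left(-6 + 417316 - 893418 + 504 \left(-646\right)\right) + 4935993 = \left(-6 + 417316 - 893418 - 325584\right) + 4935993 = -801692 + 4935993 = 4134301$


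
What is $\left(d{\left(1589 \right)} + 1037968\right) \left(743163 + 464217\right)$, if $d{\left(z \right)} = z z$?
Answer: $4301760920820$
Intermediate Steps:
$d{\left(z \right)} = z^{2}$
$\left(d{\left(1589 \right)} + 1037968\right) \left(743163 + 464217\right) = \left(1589^{2} + 1037968\right) \left(743163 + 464217\right) = \left(2524921 + 1037968\right) 1207380 = 3562889 \cdot 1207380 = 4301760920820$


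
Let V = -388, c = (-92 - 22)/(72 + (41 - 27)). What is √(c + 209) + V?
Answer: -388 + √383990/43 ≈ -373.59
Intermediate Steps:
c = -57/43 (c = -114/(72 + 14) = -114/86 = -114*1/86 = -57/43 ≈ -1.3256)
√(c + 209) + V = √(-57/43 + 209) - 388 = √(8930/43) - 388 = √383990/43 - 388 = -388 + √383990/43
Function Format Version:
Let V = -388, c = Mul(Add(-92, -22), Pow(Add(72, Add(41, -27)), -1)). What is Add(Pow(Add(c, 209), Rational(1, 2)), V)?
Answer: Add(-388, Mul(Rational(1, 43), Pow(383990, Rational(1, 2)))) ≈ -373.59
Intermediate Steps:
c = Rational(-57, 43) (c = Mul(-114, Pow(Add(72, 14), -1)) = Mul(-114, Pow(86, -1)) = Mul(-114, Rational(1, 86)) = Rational(-57, 43) ≈ -1.3256)
Add(Pow(Add(c, 209), Rational(1, 2)), V) = Add(Pow(Add(Rational(-57, 43), 209), Rational(1, 2)), -388) = Add(Pow(Rational(8930, 43), Rational(1, 2)), -388) = Add(Mul(Rational(1, 43), Pow(383990, Rational(1, 2))), -388) = Add(-388, Mul(Rational(1, 43), Pow(383990, Rational(1, 2))))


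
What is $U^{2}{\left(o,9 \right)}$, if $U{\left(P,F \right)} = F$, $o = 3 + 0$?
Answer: $81$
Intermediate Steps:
$o = 3$
$U^{2}{\left(o,9 \right)} = 9^{2} = 81$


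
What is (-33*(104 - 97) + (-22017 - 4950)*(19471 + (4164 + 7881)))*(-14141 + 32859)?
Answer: -15908282255754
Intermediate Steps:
(-33*(104 - 97) + (-22017 - 4950)*(19471 + (4164 + 7881)))*(-14141 + 32859) = (-33*7 - 26967*(19471 + 12045))*18718 = (-231 - 26967*31516)*18718 = (-231 - 849891972)*18718 = -849892203*18718 = -15908282255754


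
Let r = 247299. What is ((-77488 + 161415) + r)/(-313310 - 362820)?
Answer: -23659/48295 ≈ -0.48988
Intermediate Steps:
((-77488 + 161415) + r)/(-313310 - 362820) = ((-77488 + 161415) + 247299)/(-313310 - 362820) = (83927 + 247299)/(-676130) = 331226*(-1/676130) = -23659/48295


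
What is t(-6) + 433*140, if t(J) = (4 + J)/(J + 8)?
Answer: 60619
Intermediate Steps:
t(J) = (4 + J)/(8 + J)
t(-6) + 433*140 = (4 - 6)/(8 - 6) + 433*140 = -2/2 + 60620 = (½)*(-2) + 60620 = -1 + 60620 = 60619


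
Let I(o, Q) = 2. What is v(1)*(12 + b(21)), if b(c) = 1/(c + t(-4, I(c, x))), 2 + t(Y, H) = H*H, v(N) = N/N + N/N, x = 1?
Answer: 554/23 ≈ 24.087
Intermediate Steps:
v(N) = 2 (v(N) = 1 + 1 = 2)
t(Y, H) = -2 + H**2 (t(Y, H) = -2 + H*H = -2 + H**2)
b(c) = 1/(2 + c) (b(c) = 1/(c + (-2 + 2**2)) = 1/(c + (-2 + 4)) = 1/(c + 2) = 1/(2 + c))
v(1)*(12 + b(21)) = 2*(12 + 1/(2 + 21)) = 2*(12 + 1/23) = 2*(277/23) = 554/23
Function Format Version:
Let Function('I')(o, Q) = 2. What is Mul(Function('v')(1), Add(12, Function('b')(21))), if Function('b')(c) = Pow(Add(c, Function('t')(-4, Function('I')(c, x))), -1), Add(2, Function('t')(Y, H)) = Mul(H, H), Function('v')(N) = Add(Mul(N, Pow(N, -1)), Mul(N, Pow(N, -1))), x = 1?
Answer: Rational(554, 23) ≈ 24.087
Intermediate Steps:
Function('v')(N) = 2 (Function('v')(N) = Add(1, 1) = 2)
Function('t')(Y, H) = Add(-2, Pow(H, 2)) (Function('t')(Y, H) = Add(-2, Mul(H, H)) = Add(-2, Pow(H, 2)))
Function('b')(c) = Pow(Add(2, c), -1) (Function('b')(c) = Pow(Add(c, Add(-2, Pow(2, 2))), -1) = Pow(Add(c, Add(-2, 4)), -1) = Pow(Add(c, 2), -1) = Pow(Add(2, c), -1))
Mul(Function('v')(1), Add(12, Function('b')(21))) = Mul(2, Add(12, Pow(Add(2, 21), -1))) = Mul(2, Add(12, Pow(23, -1))) = Mul(2, Add(12, Rational(1, 23))) = Mul(2, Rational(277, 23)) = Rational(554, 23)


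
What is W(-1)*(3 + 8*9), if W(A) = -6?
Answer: -450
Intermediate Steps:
W(-1)*(3 + 8*9) = -6*(3 + 8*9) = -6*(3 + 72) = -6*75 = -450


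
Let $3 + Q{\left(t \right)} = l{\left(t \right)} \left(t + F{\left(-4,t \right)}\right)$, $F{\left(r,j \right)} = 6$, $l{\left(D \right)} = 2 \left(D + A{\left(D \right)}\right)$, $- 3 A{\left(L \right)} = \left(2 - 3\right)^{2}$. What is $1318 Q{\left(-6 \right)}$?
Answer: $-3954$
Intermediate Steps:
$A{\left(L \right)} = - \frac{1}{3}$ ($A{\left(L \right)} = - \frac{\left(2 - 3\right)^{2}}{3} = - \frac{\left(-1\right)^{2}}{3} = \left(- \frac{1}{3}\right) 1 = - \frac{1}{3}$)
$l{\left(D \right)} = - \frac{2}{3} + 2 D$ ($l{\left(D \right)} = 2 \left(D - \frac{1}{3}\right) = 2 \left(- \frac{1}{3} + D\right) = - \frac{2}{3} + 2 D$)
$Q{\left(t \right)} = -3 + \left(6 + t\right) \left(- \frac{2}{3} + 2 t\right)$ ($Q{\left(t \right)} = -3 + \left(- \frac{2}{3} + 2 t\right) \left(t + 6\right) = -3 + \left(- \frac{2}{3} + 2 t\right) \left(6 + t\right) = -3 + \left(6 + t\right) \left(- \frac{2}{3} + 2 t\right)$)
$1318 Q{\left(-6 \right)} = 1318 \left(-7 + 2 \left(-6\right)^{2} + \frac{34}{3} \left(-6\right)\right) = 1318 \left(-7 + 2 \cdot 36 - 68\right) = 1318 \left(-7 + 72 - 68\right) = 1318 \left(-3\right) = -3954$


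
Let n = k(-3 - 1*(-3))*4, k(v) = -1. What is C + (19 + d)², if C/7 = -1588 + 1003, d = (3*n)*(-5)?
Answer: 2146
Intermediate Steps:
n = -4 (n = -1*4 = -4)
d = 60 (d = (3*(-4))*(-5) = -12*(-5) = 60)
C = -4095 (C = 7*(-1588 + 1003) = 7*(-585) = -4095)
C + (19 + d)² = -4095 + (19 + 60)² = -4095 + 79² = -4095 + 6241 = 2146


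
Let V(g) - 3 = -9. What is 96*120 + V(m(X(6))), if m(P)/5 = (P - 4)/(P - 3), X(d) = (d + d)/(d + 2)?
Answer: 11514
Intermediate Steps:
X(d) = 2*d/(2 + d) (X(d) = (2*d)/(2 + d) = 2*d/(2 + d))
m(P) = 5*(-4 + P)/(-3 + P) (m(P) = 5*((P - 4)/(P - 3)) = 5*((-4 + P)/(-3 + P)) = 5*(-4 + P)/(-3 + P))
V(g) = -6 (V(g) = 3 - 9 = -6)
96*120 + V(m(X(6))) = 96*120 - 6 = 11520 - 6 = 11514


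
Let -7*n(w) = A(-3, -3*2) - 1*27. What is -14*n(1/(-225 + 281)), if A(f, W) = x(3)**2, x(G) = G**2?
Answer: 108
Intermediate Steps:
A(f, W) = 81 (A(f, W) = (3**2)**2 = 9**2 = 81)
n(w) = -54/7 (n(w) = -(81 - 1*27)/7 = -(81 - 27)/7 = -1/7*54 = -54/7)
-14*n(1/(-225 + 281)) = -14*(-54/7) = 108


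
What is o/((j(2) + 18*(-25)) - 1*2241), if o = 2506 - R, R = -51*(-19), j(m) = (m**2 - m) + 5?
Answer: -1537/2684 ≈ -0.57265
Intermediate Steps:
j(m) = 5 + m**2 - m
R = 969
o = 1537 (o = 2506 - 1*969 = 2506 - 969 = 1537)
o/((j(2) + 18*(-25)) - 1*2241) = 1537/(((5 + 2**2 - 1*2) + 18*(-25)) - 1*2241) = 1537/(((5 + 4 - 2) - 450) - 2241) = 1537/((7 - 450) - 2241) = 1537/(-443 - 2241) = 1537/(-2684) = 1537*(-1/2684) = -1537/2684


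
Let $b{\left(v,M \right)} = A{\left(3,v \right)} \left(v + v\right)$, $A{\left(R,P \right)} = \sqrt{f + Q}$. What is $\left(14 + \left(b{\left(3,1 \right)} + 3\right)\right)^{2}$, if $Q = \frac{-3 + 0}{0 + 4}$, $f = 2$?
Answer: $334 + 102 \sqrt{5} \approx 562.08$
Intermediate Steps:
$Q = - \frac{3}{4} \approx -0.75$
$A{\left(R,P \right)} = \frac{\sqrt{5}}{2}$ ($A{\left(R,P \right)} = \sqrt{2 - \frac{3}{4}} = \sqrt{\frac{5}{4}} = \frac{\sqrt{5}}{2}$)
$b{\left(v,M \right)} = v \sqrt{5}$ ($b{\left(v,M \right)} = \frac{\sqrt{5}}{2} \left(v + v\right) = \frac{\sqrt{5}}{2} \cdot 2 v = v \sqrt{5}$)
$\left(14 + \left(b{\left(3,1 \right)} + 3\right)\right)^{2} = \left(14 + \left(3 \sqrt{5} + 3\right)\right)^{2} = \left(14 + \left(3 + 3 \sqrt{5}\right)\right)^{2} = \left(17 + 3 \sqrt{5}\right)^{2}$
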